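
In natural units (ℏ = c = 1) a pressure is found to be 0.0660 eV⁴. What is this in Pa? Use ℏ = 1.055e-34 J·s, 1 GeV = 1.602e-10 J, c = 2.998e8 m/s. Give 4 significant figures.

1.374 Pa

Pressure is [E]/[L]³ = [E]⁴/(ℏc)³.
1 GeV⁴ → 1/(ℏc)³ × (1 GeV in J)⁴ = 2.082e37 Pa.
Convert the energy scale: 0.0660 eV⁴ = 6.60e-38 GeV⁴.
Result: 6.60e-38 × 2.082e37 = 1.374 Pa.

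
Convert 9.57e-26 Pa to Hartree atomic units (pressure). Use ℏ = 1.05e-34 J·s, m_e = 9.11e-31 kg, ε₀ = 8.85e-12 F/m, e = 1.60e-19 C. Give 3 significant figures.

atomic unit of pressure: P_au = E_h/a₀³ = m_e⁴e¹⁰/((4πε₀)⁵ℏ⁸) = 3.01e13 Pa.
9.57e-26 / 3.01e13 = 3.18e-39

3.18e-39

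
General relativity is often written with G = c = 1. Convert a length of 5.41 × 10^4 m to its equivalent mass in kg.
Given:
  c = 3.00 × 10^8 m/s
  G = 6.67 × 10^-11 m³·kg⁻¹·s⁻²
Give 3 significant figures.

7.30 × 10^31 kg

Length → mass via c²/G.
5.41 × 10^4 m × (c²/G) = 7.30 × 10^31 kg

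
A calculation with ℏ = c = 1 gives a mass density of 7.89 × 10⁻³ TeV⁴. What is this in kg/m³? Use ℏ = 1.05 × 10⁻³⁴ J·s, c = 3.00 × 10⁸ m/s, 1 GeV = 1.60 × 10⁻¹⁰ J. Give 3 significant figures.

1.84 × 10³⁰ kg/m³

Mass density is [E]/(c²[L]³) = [E]⁴/(ℏ³c⁵).
1 GeV⁴ → 1/(ℏ³c⁵) × (1 GeV in J)⁴ = 2.33 × 10²⁰ kg/m³.
Convert the energy scale: 7.89 × 10⁻³ TeV⁴ = 7.89 × 10⁹ GeV⁴.
Result: 7.89 × 10⁹ × 2.33 × 10²⁰ = 1.84 × 10³⁰ kg/m³.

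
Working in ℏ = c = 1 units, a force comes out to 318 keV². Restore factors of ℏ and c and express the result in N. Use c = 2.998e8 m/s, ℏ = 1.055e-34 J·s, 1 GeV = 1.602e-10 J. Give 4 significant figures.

Force is [E]/[L] = [E]²/(ℏc); restore (ℏc)⁻¹.
1 GeV² → 1/(ℏc) × (1 GeV in J)² = 8.114e5 N.
Convert the energy scale: 318 keV² = 3.18e-10 GeV².
Result: 3.18e-10 × 8.114e5 = 2.580e-4 N.

2.580e-4 N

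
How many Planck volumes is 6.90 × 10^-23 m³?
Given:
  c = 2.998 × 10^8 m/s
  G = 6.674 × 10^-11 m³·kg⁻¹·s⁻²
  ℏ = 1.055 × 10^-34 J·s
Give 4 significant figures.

Planck volume: V_P = (ℏG/c³)^(3/2) = 4.224 × 10^-105 m³.
6.90 × 10^-23 / 4.224 × 10^-105 = 1.634 × 10^82

1.634 × 10^82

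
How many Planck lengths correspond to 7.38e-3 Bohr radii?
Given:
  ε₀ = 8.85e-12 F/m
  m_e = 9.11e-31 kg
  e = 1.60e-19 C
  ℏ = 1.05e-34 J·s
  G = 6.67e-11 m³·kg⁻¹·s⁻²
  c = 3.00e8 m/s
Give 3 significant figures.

Bohr radius: a₀ = 4πε₀ℏ²/(m_e e²) = 5.26e-11 m
Planck length: ℓ_P = √(ℏG/c³) = 1.61e-35 m
7.38e-3 × 5.26e-11 / 1.61e-35 = 2.41e22

2.41e22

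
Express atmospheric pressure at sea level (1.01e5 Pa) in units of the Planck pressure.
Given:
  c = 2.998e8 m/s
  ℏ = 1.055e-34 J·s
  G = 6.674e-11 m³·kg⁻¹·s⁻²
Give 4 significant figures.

Planck pressure: p_P = c⁷/(ℏG²) = 4.632e113 Pa.
1.01e5 / 4.632e113 = 2.180e-109

2.180e-109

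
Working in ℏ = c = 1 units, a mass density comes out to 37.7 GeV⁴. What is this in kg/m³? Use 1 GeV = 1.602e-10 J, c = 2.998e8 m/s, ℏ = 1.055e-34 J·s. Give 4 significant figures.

Mass density is [E]/(c²[L]³) = [E]⁴/(ℏ³c⁵).
1 GeV⁴ → 1/(ℏ³c⁵) × (1 GeV in J)⁴ = 2.316e20 kg/m³.
Result: 37.7 × 2.316e20 = 8.731e21 kg/m³.

8.731e21 kg/m³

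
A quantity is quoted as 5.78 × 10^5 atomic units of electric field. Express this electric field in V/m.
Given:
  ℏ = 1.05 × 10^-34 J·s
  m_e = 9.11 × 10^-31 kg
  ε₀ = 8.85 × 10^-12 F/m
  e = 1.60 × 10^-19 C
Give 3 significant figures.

3.01 × 10^17 V/m

One atomic unit of electric field: E_au = E_h/(e a₀) = m_e²e⁵/((4πε₀)³ℏ⁴) = 5.20 × 10^11 V/m.
5.78 × 10^5 × 5.20 × 10^11 V/m = 3.01 × 10^17 V/m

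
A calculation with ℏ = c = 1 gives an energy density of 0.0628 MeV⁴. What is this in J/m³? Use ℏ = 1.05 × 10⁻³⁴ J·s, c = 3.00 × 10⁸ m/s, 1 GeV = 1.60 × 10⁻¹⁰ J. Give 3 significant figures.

[E]/[L]³ = [E]⁴/(ℏc)³; restore (ℏc)⁻³.
1 GeV⁴ → 1/(ℏc)³ × (1 GeV in J)⁴ = 2.10 × 10³⁷ J/m³.
Convert the energy scale: 0.0628 MeV⁴ = 6.28 × 10⁻¹⁴ GeV⁴.
Result: 6.28 × 10⁻¹⁴ × 2.10 × 10³⁷ = 1.32 × 10²⁴ J/m³.

1.32 × 10²⁴ J/m³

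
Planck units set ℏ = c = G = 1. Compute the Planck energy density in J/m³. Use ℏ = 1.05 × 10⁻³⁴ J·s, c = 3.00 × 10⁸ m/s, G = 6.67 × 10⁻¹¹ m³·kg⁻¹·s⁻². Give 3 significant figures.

From ℏ = c = G = 1 the energy density scale is u_P = c⁷/(ℏG²).
  = 2.19 × 10⁵⁹ / 4.67 × 10⁻⁵⁵
  = 4.68 × 10¹¹³ J/m³

4.68 × 10¹¹³ J/m³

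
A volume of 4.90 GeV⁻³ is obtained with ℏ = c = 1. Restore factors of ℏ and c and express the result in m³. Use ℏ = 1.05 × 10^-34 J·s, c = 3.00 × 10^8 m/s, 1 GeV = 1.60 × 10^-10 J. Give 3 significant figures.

3.74 × 10^-47 m³

Volume is [L]³ = [E]⁻³·(ℏc)³.
1 GeV⁻³ → (ℏc)³ × (1 GeV in J)⁻³ = 7.63 × 10^-48 m³.
Result: 4.90 × 7.63 × 10^-48 = 3.74 × 10^-47 m³.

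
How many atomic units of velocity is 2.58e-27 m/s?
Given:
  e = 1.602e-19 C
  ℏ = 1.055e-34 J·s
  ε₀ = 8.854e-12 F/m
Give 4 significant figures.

1.180e-33

atomic unit of velocity: v_au = e²/(4πε₀ℏ) = 2.186e6 m/s.
2.58e-27 / 2.186e6 = 1.180e-33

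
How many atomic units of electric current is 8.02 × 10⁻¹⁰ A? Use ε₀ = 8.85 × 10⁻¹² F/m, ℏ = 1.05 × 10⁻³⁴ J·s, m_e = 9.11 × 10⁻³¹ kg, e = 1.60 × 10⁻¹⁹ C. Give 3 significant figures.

atomic unit of electric current: I_au = e E_h/ℏ = m_e e⁵/((4πε₀)²ℏ³) = 6.67 × 10⁻³ A.
8.02 × 10⁻¹⁰ / 6.67 × 10⁻³ = 1.20 × 10⁻⁷

1.20 × 10⁻⁷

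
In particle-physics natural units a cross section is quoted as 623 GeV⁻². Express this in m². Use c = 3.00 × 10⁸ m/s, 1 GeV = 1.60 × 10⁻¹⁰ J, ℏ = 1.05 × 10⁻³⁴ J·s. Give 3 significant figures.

Area is [L]² = [E]⁻²·(ℏc)²; restore (ℏc)².
1 GeV⁻² → (ℏc)² × (1 GeV in J)⁻² = 3.88 × 10⁻³² m².
Result: 623 × 3.88 × 10⁻³² = 2.41 × 10⁻²⁹ m².

2.41 × 10⁻²⁹ m²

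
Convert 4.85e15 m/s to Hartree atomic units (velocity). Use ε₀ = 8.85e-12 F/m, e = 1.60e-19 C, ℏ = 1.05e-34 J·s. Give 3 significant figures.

atomic unit of velocity: v_au = e²/(4πε₀ℏ) = 2.19e6 m/s.
4.85e15 / 2.19e6 = 2.21e9

2.21e9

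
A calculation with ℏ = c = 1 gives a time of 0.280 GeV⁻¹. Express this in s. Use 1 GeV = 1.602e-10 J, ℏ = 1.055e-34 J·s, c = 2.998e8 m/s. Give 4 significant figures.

A time is [E]⁻¹ in ℏ=c=1; restore one factor of ℏ.
1 GeV⁻¹ → ℏ × (1 GeV in J)⁻¹ = 6.586e-25 s.
Result: 0.280 × 6.586e-25 = 1.844e-25 s.

1.844e-25 s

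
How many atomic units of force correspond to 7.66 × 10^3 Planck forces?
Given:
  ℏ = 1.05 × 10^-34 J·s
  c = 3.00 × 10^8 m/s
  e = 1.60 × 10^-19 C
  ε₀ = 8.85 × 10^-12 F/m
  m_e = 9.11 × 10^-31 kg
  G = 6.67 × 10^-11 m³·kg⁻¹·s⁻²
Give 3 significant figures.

Planck force: F_P = c⁴/G = 1.21 × 10^44 N
atomic unit of force: F_au = E_h/a₀ = m_e²e⁶/((4πε₀)³ℏ⁴) = 8.33 × 10^-8 N
7.66 × 10^3 × 1.21 × 10^44 / 8.33 × 10^-8 = 1.12 × 10^55

1.12 × 10^55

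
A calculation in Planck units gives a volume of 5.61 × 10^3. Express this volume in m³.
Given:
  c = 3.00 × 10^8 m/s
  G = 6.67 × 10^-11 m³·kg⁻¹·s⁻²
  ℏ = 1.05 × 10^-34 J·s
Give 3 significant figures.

2.34 × 10^-101 m³

One Planck volume: V_P = (ℏG/c³)^(3/2) = 4.18 × 10^-105 m³.
5.61 × 10^3 × 4.18 × 10^-105 m³ = 2.34 × 10^-101 m³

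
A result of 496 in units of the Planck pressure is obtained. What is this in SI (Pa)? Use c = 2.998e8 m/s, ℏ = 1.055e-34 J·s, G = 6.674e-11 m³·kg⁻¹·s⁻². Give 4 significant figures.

One Planck pressure: p_P = c⁷/(ℏG²) = 4.632e113 Pa.
496 × 4.632e113 Pa = 2.298e116 Pa

2.298e116 Pa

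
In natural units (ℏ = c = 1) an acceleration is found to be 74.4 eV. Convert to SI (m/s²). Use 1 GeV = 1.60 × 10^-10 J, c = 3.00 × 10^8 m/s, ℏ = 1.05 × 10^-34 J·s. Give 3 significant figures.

Acceleration is [L]/[T]² = c·[E]/ℏ.
1 GeV → c/ℏ × (1 GeV in J) = 4.57 × 10^32 m/s².
Convert the energy scale: 74.4 eV = 7.44 × 10^-8 GeV.
Result: 7.44 × 10^-8 × 4.57 × 10^32 = 3.40 × 10^25 m/s².

3.40 × 10^25 m/s²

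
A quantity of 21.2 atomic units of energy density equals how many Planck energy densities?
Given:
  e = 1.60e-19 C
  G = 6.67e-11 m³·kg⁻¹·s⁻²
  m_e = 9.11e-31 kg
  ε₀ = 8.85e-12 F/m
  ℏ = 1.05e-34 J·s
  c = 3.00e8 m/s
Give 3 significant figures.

atomic unit of energy density: u_au = E_h/a₀³ = m_e⁴e¹⁰/((4πε₀)⁵ℏ⁸) = 3.01e13 J/m³
Planck energy density: u_P = c⁷/(ℏG²) = 4.68e113 J/m³
21.2 × 3.01e13 / 4.68e113 = 1.36e-99

1.36e-99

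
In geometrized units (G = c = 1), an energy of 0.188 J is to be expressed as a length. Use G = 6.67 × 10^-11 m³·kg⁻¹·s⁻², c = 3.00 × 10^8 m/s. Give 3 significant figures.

Energy → length via G/c⁴.
0.188 J × (G/c⁴) = 1.55 × 10^-45 m

1.55 × 10^-45 m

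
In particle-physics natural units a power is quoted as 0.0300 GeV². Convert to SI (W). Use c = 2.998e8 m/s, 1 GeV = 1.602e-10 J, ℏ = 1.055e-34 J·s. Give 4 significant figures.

Power is [E]/[T] = [E]²/ℏ.
1 GeV² → 1/ℏ × (1 GeV in J)² = 2.433e14 W.
Result: 0.0300 × 2.433e14 = 7.298e12 W.

7.298e12 W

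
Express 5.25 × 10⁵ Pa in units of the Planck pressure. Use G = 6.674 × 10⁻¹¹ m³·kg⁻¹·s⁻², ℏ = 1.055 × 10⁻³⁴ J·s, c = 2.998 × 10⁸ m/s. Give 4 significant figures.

Planck pressure: p_P = c⁷/(ℏG²) = 4.632 × 10¹¹³ Pa.
5.25 × 10⁵ / 4.632 × 10¹¹³ = 1.133 × 10⁻¹⁰⁸

1.133 × 10⁻¹⁰⁸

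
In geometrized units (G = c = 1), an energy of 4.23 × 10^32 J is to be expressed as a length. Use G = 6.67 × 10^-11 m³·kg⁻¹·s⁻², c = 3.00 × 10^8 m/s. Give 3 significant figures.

Energy → length via G/c⁴.
4.23 × 10^32 J × (G/c⁴) = 3.48 × 10^-12 m

3.48 × 10^-12 m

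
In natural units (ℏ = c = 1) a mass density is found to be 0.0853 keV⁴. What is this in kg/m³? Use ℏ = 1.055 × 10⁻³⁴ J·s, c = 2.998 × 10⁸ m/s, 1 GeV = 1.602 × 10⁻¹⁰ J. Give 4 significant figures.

Mass density is [E]/(c²[L]³) = [E]⁴/(ℏ³c⁵).
1 GeV⁴ → 1/(ℏ³c⁵) × (1 GeV in J)⁴ = 2.316 × 10²⁰ kg/m³.
Convert the energy scale: 0.0853 keV⁴ = 8.53 × 10⁻²⁶ GeV⁴.
Result: 8.53 × 10⁻²⁶ × 2.316 × 10²⁰ = 1.976 × 10⁻⁵ kg/m³.

1.976 × 10⁻⁵ kg/m³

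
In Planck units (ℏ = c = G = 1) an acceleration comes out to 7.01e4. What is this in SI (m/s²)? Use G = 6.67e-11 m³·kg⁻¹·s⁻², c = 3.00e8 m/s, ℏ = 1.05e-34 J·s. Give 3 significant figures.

One Planck acceleration: a_P = √(c⁷/(ℏG)) = 5.59e51 m/s².
7.01e4 × 5.59e51 m/s² = 3.92e56 m/s²

3.92e56 m/s²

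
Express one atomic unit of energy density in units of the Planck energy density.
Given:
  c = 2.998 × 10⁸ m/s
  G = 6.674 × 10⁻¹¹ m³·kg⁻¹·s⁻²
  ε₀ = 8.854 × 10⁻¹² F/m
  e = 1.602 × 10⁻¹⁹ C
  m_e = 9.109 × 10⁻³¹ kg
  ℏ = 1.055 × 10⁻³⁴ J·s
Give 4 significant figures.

atomic unit of energy density: u_au = E_h/a₀³ = m_e⁴e¹⁰/((4πε₀)⁵ℏ⁸) = 2.929 × 10¹³ J/m³
Planck energy density: u_P = c⁷/(ℏG²) = 4.632 × 10¹¹³ J/m³
ratio = 2.929 × 10¹³ / 4.632 × 10¹¹³ = 6.323 × 10⁻¹⁰¹

6.323 × 10⁻¹⁰¹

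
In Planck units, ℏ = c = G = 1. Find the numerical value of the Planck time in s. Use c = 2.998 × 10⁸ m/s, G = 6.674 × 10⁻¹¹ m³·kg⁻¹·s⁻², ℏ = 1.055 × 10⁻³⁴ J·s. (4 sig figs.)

From ℏ = c = G = 1 the time scale is t_P = √(ℏG/c⁵).
  = √(2.907 × 10⁻⁸⁷)
  = 5.392 × 10⁻⁴⁴ s

5.392 × 10⁻⁴⁴ s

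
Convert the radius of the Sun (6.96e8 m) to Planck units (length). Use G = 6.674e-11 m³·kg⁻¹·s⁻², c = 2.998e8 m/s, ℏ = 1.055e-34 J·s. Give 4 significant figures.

Planck length: ℓ_P = √(ℏG/c³) = 1.616e-35 m.
6.96e8 / 1.616e-35 = 4.306e43

4.306e43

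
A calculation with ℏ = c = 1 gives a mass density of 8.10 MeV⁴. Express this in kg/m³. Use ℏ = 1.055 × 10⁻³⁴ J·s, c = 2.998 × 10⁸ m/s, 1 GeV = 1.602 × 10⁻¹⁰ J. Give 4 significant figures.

Mass density is [E]/(c²[L]³) = [E]⁴/(ℏ³c⁵).
1 GeV⁴ → 1/(ℏ³c⁵) × (1 GeV in J)⁴ = 2.316 × 10²⁰ kg/m³.
Convert the energy scale: 8.10 MeV⁴ = 8.10 × 10⁻¹² GeV⁴.
Result: 8.10 × 10⁻¹² × 2.316 × 10²⁰ = 1.876 × 10⁹ kg/m³.

1.876 × 10⁹ kg/m³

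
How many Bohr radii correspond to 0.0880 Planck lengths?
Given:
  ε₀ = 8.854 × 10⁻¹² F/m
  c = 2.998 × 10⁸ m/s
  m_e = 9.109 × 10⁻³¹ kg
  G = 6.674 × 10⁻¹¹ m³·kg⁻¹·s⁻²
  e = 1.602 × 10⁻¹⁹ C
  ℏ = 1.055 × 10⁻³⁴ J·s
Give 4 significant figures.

Planck length: ℓ_P = √(ℏG/c³) = 1.616 × 10⁻³⁵ m
Bohr radius: a₀ = 4πε₀ℏ²/(m_e e²) = 5.297 × 10⁻¹¹ m
0.0880 × 1.616 × 10⁻³⁵ / 5.297 × 10⁻¹¹ = 2.685 × 10⁻²⁶

2.685 × 10⁻²⁶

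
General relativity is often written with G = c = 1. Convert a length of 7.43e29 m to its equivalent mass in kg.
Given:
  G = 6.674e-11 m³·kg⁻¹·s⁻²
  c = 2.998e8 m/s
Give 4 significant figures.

1.001e57 kg

Length → mass via c²/G.
7.43e29 m × (c²/G) = 1.001e57 kg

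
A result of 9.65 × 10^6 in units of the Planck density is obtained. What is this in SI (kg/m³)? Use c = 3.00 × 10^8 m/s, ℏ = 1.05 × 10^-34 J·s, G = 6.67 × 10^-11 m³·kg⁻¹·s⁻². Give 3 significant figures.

One Planck density: ρ_P = c⁵/(ℏG²) = 5.20 × 10^96 kg/m³.
9.65 × 10^6 × 5.20 × 10^96 kg/m³ = 5.02 × 10^103 kg/m³

5.02 × 10^103 kg/m³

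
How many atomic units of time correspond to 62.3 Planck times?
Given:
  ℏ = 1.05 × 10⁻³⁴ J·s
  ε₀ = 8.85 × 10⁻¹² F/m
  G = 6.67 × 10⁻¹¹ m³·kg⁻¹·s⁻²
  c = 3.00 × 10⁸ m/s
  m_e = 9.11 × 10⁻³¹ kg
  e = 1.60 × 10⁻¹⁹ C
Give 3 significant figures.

1.39 × 10⁻²⁵

Planck time: t_P = √(ℏG/c⁵) = 5.37 × 10⁻⁴⁴ s
atomic unit of time: τ_au = (4πε₀)²ℏ³/(m_e e⁴) = 2.40 × 10⁻¹⁷ s
62.3 × 5.37 × 10⁻⁴⁴ / 2.40 × 10⁻¹⁷ = 1.39 × 10⁻²⁵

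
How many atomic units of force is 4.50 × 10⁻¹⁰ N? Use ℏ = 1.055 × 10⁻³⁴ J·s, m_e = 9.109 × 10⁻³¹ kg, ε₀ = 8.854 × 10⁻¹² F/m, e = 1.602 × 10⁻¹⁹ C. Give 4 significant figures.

5.475 × 10⁻³

atomic unit of force: F_au = E_h/a₀ = m_e²e⁶/((4πε₀)³ℏ⁴) = 8.220 × 10⁻⁸ N.
4.50 × 10⁻¹⁰ / 8.220 × 10⁻⁸ = 5.475 × 10⁻³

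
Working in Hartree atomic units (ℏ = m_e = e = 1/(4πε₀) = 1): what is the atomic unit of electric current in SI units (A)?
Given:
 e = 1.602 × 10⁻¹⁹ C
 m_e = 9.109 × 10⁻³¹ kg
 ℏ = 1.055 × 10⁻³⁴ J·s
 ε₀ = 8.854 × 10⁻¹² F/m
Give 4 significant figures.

6.612 × 10⁻³ A

Dimensional analysis gives I_au = e E_h/ℏ = m_e e⁵/((4πε₀)²ℏ³).
E_h = 4.354 × 10⁻¹⁸ J
e·E_h/ℏ = 6.612 × 10⁻³ A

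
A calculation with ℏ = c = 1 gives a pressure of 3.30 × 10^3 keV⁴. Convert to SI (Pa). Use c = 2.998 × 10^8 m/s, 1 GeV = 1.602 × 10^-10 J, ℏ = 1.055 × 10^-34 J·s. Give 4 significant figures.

6.869 × 10^16 Pa

Pressure is [E]/[L]³ = [E]⁴/(ℏc)³.
1 GeV⁴ → 1/(ℏc)³ × (1 GeV in J)⁴ = 2.082 × 10^37 Pa.
Convert the energy scale: 3.30 × 10^3 keV⁴ = 3.30 × 10^-21 GeV⁴.
Result: 3.30 × 10^-21 × 2.082 × 10^37 = 6.869 × 10^16 Pa.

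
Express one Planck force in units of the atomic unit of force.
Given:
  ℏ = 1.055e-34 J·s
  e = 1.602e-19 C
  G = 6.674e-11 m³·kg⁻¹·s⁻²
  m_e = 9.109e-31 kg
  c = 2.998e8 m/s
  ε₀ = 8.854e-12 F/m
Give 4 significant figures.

1.473e51

Planck force: F_P = c⁴/G = 1.210e44 N
atomic unit of force: F_au = E_h/a₀ = m_e²e⁶/((4πε₀)³ℏ⁴) = 8.220e-8 N
ratio = 1.210e44 / 8.220e-8 = 1.473e51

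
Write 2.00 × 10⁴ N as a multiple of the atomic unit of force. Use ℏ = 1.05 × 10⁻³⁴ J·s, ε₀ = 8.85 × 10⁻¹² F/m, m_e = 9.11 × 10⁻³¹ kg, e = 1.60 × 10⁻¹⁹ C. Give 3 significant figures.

2.40 × 10¹¹

atomic unit of force: F_au = E_h/a₀ = m_e²e⁶/((4πε₀)³ℏ⁴) = 8.33 × 10⁻⁸ N.
2.00 × 10⁴ / 8.33 × 10⁻⁸ = 2.40 × 10¹¹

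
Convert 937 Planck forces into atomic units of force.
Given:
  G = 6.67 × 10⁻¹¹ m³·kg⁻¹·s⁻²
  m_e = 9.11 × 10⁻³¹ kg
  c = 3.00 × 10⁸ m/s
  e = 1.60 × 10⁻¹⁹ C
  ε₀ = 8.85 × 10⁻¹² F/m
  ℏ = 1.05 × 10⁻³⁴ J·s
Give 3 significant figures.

1.37 × 10⁵⁴

Planck force: F_P = c⁴/G = 1.21 × 10⁴⁴ N
atomic unit of force: F_au = E_h/a₀ = m_e²e⁶/((4πε₀)³ℏ⁴) = 8.33 × 10⁻⁸ N
937 × 1.21 × 10⁴⁴ / 8.33 × 10⁻⁸ = 1.37 × 10⁵⁴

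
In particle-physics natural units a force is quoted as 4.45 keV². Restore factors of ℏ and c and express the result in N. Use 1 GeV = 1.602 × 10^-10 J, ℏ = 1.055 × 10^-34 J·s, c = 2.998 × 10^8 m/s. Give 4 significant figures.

3.611 × 10^-6 N

Force is [E]/[L] = [E]²/(ℏc); restore (ℏc)⁻¹.
1 GeV² → 1/(ℏc) × (1 GeV in J)² = 8.114 × 10^5 N.
Convert the energy scale: 4.45 keV² = 4.45 × 10^-12 GeV².
Result: 4.45 × 10^-12 × 8.114 × 10^5 = 3.611 × 10^-6 N.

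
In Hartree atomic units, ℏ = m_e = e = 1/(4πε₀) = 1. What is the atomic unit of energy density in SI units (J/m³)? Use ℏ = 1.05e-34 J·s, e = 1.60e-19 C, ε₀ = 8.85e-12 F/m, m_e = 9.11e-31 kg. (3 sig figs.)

3.01e13 J/m³

The unique combination of the constants set to 1 with dimensions of energy density is u_au = E_h/a₀³ = m_e⁴e¹⁰/((4πε₀)⁵ℏ⁸).
E_h = 4.38e-18 J
a₀ = 5.26e-11 m
E_h/a₀³ = 3.01e13 J/m³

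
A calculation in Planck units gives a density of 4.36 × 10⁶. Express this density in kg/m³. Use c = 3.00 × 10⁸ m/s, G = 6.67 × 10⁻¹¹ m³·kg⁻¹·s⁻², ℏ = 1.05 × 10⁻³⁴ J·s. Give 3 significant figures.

2.27 × 10¹⁰³ kg/m³

One Planck density: ρ_P = c⁵/(ℏG²) = 5.20 × 10⁹⁶ kg/m³.
4.36 × 10⁶ × 5.20 × 10⁹⁶ kg/m³ = 2.27 × 10¹⁰³ kg/m³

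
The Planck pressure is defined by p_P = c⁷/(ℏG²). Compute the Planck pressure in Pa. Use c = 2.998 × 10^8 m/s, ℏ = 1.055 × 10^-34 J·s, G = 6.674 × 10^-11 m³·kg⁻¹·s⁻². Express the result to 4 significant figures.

p_P = c⁷/(ℏG²)
  = 2.177 × 10^59 / 4.699 × 10^-55
  = 4.632 × 10^113 Pa

4.632 × 10^113 Pa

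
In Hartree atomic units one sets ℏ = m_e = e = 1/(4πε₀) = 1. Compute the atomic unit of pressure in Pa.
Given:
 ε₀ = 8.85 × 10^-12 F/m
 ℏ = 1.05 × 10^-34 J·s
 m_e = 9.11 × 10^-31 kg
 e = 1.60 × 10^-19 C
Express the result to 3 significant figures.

3.01 × 10^13 Pa

P_au = E_h/a₀³ = m_e⁴e¹⁰/((4πε₀)⁵ℏ⁸)
E_h = 4.38 × 10^-18 J
a₀ = 5.26 × 10^-11 m
E_h/a₀³ = 3.01 × 10^13 Pa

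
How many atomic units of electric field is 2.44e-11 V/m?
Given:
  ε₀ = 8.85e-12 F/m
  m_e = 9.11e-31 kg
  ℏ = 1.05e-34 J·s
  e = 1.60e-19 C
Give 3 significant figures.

atomic unit of electric field: E_au = E_h/(e a₀) = m_e²e⁵/((4πε₀)³ℏ⁴) = 5.20e11 V/m.
2.44e-11 / 5.20e11 = 4.69e-23

4.69e-23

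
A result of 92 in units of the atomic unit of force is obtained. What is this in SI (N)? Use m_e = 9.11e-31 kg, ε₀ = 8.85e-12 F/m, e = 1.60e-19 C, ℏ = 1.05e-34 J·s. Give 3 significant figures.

7.66e-6 N

One atomic unit of force: F_au = E_h/a₀ = m_e²e⁶/((4πε₀)³ℏ⁴) = 8.33e-8 N.
92 × 8.33e-8 N = 7.66e-6 N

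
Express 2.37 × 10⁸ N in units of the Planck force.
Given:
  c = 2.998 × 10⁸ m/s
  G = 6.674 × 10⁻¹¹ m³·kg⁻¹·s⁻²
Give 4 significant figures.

Planck force: F_P = c⁴/G = 1.210 × 10⁴⁴ N.
2.37 × 10⁸ / 1.210 × 10⁴⁴ = 1.958 × 10⁻³⁶

1.958 × 10⁻³⁶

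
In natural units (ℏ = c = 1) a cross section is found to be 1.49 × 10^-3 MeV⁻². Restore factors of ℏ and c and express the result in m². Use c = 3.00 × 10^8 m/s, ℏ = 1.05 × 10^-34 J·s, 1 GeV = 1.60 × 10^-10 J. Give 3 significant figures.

5.78 × 10^-29 m²

Area is [L]² = [E]⁻²·(ℏc)²; restore (ℏc)².
1 GeV⁻² → (ℏc)² × (1 GeV in J)⁻² = 3.88 × 10^-32 m².
Convert the energy scale: 1.49 × 10^-3 MeV⁻² = 1.49 × 10^3 GeV⁻².
Result: 1.49 × 10^3 × 3.88 × 10^-32 = 5.78 × 10^-29 m².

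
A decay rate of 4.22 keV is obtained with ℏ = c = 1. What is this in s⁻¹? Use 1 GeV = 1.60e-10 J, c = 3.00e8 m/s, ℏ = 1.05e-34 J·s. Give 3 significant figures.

6.43e18 s⁻¹

A rate is [E]/ℏ; divide by ℏ.
1 GeV → 1/ℏ × (1 GeV in J) = 1.52e24 s⁻¹.
Convert the energy scale: 4.22 keV = 4.22e-6 GeV.
Result: 4.22e-6 × 1.52e24 = 6.43e18 s⁻¹.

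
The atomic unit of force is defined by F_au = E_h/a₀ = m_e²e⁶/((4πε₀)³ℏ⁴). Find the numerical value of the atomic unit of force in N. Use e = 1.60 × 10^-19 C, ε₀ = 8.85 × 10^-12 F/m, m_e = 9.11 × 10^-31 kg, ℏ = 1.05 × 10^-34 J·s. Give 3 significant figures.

8.33 × 10^-8 N

F_au = E_h/a₀ = m_e²e⁶/((4πε₀)³ℏ⁴)
E_h = 4.38 × 10^-18 J
a₀ = 5.26 × 10^-11 m
E_h/a₀ = 8.33 × 10^-8 N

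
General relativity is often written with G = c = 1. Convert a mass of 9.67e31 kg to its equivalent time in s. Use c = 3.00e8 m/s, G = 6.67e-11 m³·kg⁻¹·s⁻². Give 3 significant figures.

Mass → time via G/c³.
9.67e31 kg × (G/c³) = 2.39e-4 s

2.39e-4 s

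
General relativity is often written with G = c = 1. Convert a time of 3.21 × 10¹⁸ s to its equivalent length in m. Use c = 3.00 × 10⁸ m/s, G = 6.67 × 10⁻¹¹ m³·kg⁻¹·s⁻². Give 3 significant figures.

Time → length via c.
3.21 × 10¹⁸ s × (c) = 9.63 × 10²⁶ m

9.63 × 10²⁶ m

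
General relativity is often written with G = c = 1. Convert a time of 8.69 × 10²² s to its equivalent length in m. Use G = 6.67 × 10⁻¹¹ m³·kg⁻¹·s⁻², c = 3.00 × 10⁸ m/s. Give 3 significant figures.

Time → length via c.
8.69 × 10²² s × (c) = 2.61 × 10³¹ m

2.61 × 10³¹ m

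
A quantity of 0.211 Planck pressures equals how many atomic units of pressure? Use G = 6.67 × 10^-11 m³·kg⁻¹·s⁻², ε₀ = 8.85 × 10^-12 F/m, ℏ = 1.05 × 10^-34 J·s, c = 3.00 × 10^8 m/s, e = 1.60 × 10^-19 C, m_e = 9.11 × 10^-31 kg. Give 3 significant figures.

3.28 × 10^99

Planck pressure: p_P = c⁷/(ℏG²) = 4.68 × 10^113 Pa
atomic unit of pressure: P_au = E_h/a₀³ = m_e⁴e¹⁰/((4πε₀)⁵ℏ⁸) = 3.01 × 10^13 Pa
0.211 × 4.68 × 10^113 / 3.01 × 10^13 = 3.28 × 10^99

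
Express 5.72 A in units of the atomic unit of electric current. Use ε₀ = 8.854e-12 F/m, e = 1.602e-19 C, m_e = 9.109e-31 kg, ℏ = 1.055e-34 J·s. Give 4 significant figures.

atomic unit of electric current: I_au = e E_h/ℏ = m_e e⁵/((4πε₀)²ℏ³) = 6.612e-3 A.
5.72 / 6.612e-3 = 865.1

865.1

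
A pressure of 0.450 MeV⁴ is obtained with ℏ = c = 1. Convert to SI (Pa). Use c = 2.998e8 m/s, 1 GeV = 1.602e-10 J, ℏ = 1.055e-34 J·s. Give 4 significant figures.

9.367e24 Pa

Pressure is [E]/[L]³ = [E]⁴/(ℏc)³.
1 GeV⁴ → 1/(ℏc)³ × (1 GeV in J)⁴ = 2.082e37 Pa.
Convert the energy scale: 0.450 MeV⁴ = 4.50e-13 GeV⁴.
Result: 4.50e-13 × 2.082e37 = 9.367e24 Pa.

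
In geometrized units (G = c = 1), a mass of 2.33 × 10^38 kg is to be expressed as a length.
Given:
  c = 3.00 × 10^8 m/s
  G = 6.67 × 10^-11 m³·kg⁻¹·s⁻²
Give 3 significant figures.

In G = c = 1 units mass has dimensions of length; the conversion factor is G/c².
2.33 × 10^38 kg × (G/c²) = 1.73 × 10^11 m

1.73 × 10^11 m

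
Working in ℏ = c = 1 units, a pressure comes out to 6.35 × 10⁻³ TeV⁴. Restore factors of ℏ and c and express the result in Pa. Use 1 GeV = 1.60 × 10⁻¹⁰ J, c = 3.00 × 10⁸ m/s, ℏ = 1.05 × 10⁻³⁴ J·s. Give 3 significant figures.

1.33 × 10⁴⁷ Pa

Pressure is [E]/[L]³ = [E]⁴/(ℏc)³.
1 GeV⁴ → 1/(ℏc)³ × (1 GeV in J)⁴ = 2.10 × 10³⁷ Pa.
Convert the energy scale: 6.35 × 10⁻³ TeV⁴ = 6.35 × 10⁹ GeV⁴.
Result: 6.35 × 10⁹ × 2.10 × 10³⁷ = 1.33 × 10⁴⁷ Pa.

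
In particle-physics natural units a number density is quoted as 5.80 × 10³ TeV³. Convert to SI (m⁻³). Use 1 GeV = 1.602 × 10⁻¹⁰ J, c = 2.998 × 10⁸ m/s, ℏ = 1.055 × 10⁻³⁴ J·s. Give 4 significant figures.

7.536 × 10⁵⁹ m⁻³

Number density is [L]⁻³ = [E]³/(ℏc)³.
1 GeV³ → 1/(ℏc)³ × (1 GeV in J)³ = 1.299 × 10⁴⁷ m⁻³.
Convert the energy scale: 5.80 × 10³ TeV³ = 5.80 × 10¹² GeV³.
Result: 5.80 × 10¹² × 1.299 × 10⁴⁷ = 7.536 × 10⁵⁹ m⁻³.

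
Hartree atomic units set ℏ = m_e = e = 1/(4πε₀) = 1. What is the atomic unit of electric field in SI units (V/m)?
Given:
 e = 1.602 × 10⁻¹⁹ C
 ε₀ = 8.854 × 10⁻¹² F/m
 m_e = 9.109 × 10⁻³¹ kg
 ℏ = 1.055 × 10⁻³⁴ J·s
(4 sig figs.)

The unique combination of the constants set to 1 with dimensions of electric field is E_au = E_h/(e a₀) = m_e²e⁵/((4πε₀)³ℏ⁴).
E_h = 4.354 × 10⁻¹⁸ J
a₀ = 5.297 × 10⁻¹¹ m
E_h/(e·a₀) = 5.131 × 10¹¹ V/m

5.131 × 10¹¹ V/m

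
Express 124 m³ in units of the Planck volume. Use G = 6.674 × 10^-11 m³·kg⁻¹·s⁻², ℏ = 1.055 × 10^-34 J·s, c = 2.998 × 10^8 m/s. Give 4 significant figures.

Planck volume: V_P = (ℏG/c³)^(3/2) = 4.224 × 10^-105 m³.
124 / 4.224 × 10^-105 = 2.936 × 10^106

2.936 × 10^106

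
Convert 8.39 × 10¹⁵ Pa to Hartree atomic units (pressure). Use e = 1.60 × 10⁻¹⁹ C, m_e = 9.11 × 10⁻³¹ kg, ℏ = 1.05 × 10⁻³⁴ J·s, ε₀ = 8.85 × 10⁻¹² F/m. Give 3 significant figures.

278

atomic unit of pressure: P_au = E_h/a₀³ = m_e⁴e¹⁰/((4πε₀)⁵ℏ⁸) = 3.01 × 10¹³ Pa.
8.39 × 10¹⁵ / 3.01 × 10¹³ = 278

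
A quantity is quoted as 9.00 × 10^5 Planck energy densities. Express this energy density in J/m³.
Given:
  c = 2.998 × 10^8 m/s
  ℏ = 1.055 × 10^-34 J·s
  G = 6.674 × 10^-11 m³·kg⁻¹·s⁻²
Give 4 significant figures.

4.169 × 10^119 J/m³

One Planck energy density: u_P = c⁷/(ℏG²) = 4.632 × 10^113 J/m³.
9.00 × 10^5 × 4.632 × 10^113 J/m³ = 4.169 × 10^119 J/m³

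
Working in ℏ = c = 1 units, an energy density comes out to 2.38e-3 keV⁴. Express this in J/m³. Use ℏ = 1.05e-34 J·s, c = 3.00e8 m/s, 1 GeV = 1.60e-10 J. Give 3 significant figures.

4.99e10 J/m³

[E]/[L]³ = [E]⁴/(ℏc)³; restore (ℏc)⁻³.
1 GeV⁴ → 1/(ℏc)³ × (1 GeV in J)⁴ = 2.10e37 J/m³.
Convert the energy scale: 2.38e-3 keV⁴ = 2.38e-27 GeV⁴.
Result: 2.38e-27 × 2.10e37 = 4.99e10 J/m³.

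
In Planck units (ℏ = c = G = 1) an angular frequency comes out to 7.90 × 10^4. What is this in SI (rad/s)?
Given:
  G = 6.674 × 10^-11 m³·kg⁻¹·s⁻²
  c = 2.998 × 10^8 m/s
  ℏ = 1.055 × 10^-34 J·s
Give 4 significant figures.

1.465 × 10^48 rad/s

One Planck angular frequency: ω_P = √(c⁵/(ℏG)) = 1.855 × 10^43 rad/s.
7.90 × 10^4 × 1.855 × 10^43 rad/s = 1.465 × 10^48 rad/s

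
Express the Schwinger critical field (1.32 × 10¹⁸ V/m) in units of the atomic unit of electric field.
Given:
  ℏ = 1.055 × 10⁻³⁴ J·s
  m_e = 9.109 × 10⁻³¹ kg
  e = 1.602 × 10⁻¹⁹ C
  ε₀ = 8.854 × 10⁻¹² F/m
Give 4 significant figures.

atomic unit of electric field: E_au = E_h/(e a₀) = m_e²e⁵/((4πε₀)³ℏ⁴) = 5.131 × 10¹¹ V/m.
1.32 × 10¹⁸ / 5.131 × 10¹¹ = 2.573 × 10⁶

2.573 × 10⁶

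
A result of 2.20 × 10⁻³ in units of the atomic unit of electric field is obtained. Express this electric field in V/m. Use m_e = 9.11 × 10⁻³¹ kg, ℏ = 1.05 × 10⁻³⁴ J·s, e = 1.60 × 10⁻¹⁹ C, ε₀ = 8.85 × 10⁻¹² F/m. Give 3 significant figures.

1.15 × 10⁹ V/m

One atomic unit of electric field: E_au = E_h/(e a₀) = m_e²e⁵/((4πε₀)³ℏ⁴) = 5.20 × 10¹¹ V/m.
2.20 × 10⁻³ × 5.20 × 10¹¹ V/m = 1.15 × 10⁹ V/m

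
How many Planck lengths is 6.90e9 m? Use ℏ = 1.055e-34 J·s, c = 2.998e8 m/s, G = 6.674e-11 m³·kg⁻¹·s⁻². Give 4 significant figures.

Planck length: ℓ_P = √(ℏG/c³) = 1.616e-35 m.
6.90e9 / 1.616e-35 = 4.269e44

4.269e44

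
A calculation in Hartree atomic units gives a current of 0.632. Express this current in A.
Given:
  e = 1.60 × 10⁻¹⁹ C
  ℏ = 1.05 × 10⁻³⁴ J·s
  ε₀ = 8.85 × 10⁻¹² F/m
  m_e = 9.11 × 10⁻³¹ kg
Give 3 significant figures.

One atomic unit of electric current: I_au = e E_h/ℏ = m_e e⁵/((4πε₀)²ℏ³) = 6.67 × 10⁻³ A.
0.632 × 6.67 × 10⁻³ A = 4.22 × 10⁻³ A

4.22 × 10⁻³ A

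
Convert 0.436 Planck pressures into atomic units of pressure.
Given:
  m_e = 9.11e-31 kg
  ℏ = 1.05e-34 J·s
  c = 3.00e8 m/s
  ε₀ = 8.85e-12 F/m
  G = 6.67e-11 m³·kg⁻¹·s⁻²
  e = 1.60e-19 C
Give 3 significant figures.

6.77e99

Planck pressure: p_P = c⁷/(ℏG²) = 4.68e113 Pa
atomic unit of pressure: P_au = E_h/a₀³ = m_e⁴e¹⁰/((4πε₀)⁵ℏ⁸) = 3.01e13 Pa
0.436 × 4.68e113 / 3.01e13 = 6.77e99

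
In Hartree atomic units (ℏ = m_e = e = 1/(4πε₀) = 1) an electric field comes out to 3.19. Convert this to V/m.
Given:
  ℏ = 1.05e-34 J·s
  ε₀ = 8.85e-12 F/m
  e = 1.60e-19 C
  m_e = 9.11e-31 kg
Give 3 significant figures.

One atomic unit of electric field: E_au = E_h/(e a₀) = m_e²e⁵/((4πε₀)³ℏ⁴) = 5.20e11 V/m.
3.19 × 5.20e11 V/m = 1.66e12 V/m

1.66e12 V/m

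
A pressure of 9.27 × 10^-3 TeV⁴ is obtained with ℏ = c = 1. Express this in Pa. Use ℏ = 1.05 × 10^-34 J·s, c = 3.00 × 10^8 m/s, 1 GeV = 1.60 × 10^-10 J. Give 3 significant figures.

Pressure is [E]/[L]³ = [E]⁴/(ℏc)³.
1 GeV⁴ → 1/(ℏc)³ × (1 GeV in J)⁴ = 2.10 × 10^37 Pa.
Convert the energy scale: 9.27 × 10^-3 TeV⁴ = 9.27 × 10^9 GeV⁴.
Result: 9.27 × 10^9 × 2.10 × 10^37 = 1.94 × 10^47 Pa.

1.94 × 10^47 Pa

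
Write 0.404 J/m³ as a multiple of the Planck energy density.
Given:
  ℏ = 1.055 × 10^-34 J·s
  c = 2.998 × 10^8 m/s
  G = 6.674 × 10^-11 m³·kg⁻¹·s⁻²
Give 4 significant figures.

Planck energy density: u_P = c⁷/(ℏG²) = 4.632 × 10^113 J/m³.
0.404 / 4.632 × 10^113 = 8.721 × 10^-115

8.721 × 10^-115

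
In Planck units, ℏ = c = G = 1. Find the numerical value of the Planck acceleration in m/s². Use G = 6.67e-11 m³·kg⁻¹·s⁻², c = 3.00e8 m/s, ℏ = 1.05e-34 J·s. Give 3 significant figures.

The unique combination of the constants set to 1 with dimensions of acceleration is a_P = √(c⁷/(ℏG)).
  = √(3.12e103)
  = 5.59e51 m/s²

5.59e51 m/s²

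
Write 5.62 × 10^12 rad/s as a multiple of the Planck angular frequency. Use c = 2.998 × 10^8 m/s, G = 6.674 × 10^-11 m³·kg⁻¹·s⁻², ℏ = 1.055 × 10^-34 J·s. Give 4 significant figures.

3.030 × 10^-31

Planck angular frequency: ω_P = √(c⁵/(ℏG)) = 1.855 × 10^43 rad/s.
5.62 × 10^12 / 1.855 × 10^43 = 3.030 × 10^-31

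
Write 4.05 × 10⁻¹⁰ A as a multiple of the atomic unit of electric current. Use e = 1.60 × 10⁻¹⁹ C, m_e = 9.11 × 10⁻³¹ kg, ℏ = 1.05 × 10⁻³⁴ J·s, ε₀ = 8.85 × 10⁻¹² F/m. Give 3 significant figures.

atomic unit of electric current: I_au = e E_h/ℏ = m_e e⁵/((4πε₀)²ℏ³) = 6.67 × 10⁻³ A.
4.05 × 10⁻¹⁰ / 6.67 × 10⁻³ = 6.07 × 10⁻⁸

6.07 × 10⁻⁸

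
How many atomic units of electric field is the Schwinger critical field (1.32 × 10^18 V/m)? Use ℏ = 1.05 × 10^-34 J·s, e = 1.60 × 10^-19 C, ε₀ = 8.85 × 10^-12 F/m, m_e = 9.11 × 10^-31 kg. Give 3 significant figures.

atomic unit of electric field: E_au = E_h/(e a₀) = m_e²e⁵/((4πε₀)³ℏ⁴) = 5.20 × 10^11 V/m.
1.32 × 10^18 / 5.20 × 10^11 = 2.54 × 10^6

2.54 × 10^6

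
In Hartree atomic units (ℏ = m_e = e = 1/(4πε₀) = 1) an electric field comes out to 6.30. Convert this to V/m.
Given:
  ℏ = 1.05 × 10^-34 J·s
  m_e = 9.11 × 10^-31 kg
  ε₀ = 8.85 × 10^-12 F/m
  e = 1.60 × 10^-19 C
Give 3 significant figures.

3.28 × 10^12 V/m

One atomic unit of electric field: E_au = E_h/(e a₀) = m_e²e⁵/((4πε₀)³ℏ⁴) = 5.20 × 10^11 V/m.
6.30 × 5.20 × 10^11 V/m = 3.28 × 10^12 V/m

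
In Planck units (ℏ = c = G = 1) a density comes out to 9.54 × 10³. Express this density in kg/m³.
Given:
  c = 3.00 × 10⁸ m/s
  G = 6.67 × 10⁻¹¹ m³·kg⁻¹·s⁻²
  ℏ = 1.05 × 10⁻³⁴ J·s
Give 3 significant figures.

One Planck density: ρ_P = c⁵/(ℏG²) = 5.20 × 10⁹⁶ kg/m³.
9.54 × 10³ × 5.20 × 10⁹⁶ kg/m³ = 4.96 × 10¹⁰⁰ kg/m³

4.96 × 10¹⁰⁰ kg/m³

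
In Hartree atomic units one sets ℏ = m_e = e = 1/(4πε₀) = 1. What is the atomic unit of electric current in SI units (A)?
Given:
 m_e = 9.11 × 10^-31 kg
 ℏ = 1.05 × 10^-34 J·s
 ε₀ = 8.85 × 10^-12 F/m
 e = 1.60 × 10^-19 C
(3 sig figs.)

I_au = e E_h/ℏ = m_e e⁵/((4πε₀)²ℏ³)
E_h = 4.38 × 10^-18 J
e·E_h/ℏ = 6.67 × 10^-3 A

6.67 × 10^-3 A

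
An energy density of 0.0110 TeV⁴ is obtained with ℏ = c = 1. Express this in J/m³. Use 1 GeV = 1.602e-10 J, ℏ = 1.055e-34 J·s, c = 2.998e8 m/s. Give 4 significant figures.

[E]/[L]³ = [E]⁴/(ℏc)³; restore (ℏc)⁻³.
1 GeV⁴ → 1/(ℏc)³ × (1 GeV in J)⁴ = 2.082e37 J/m³.
Convert the energy scale: 0.0110 TeV⁴ = 1.10e10 GeV⁴.
Result: 1.10e10 × 2.082e37 = 2.290e47 J/m³.

2.290e47 J/m³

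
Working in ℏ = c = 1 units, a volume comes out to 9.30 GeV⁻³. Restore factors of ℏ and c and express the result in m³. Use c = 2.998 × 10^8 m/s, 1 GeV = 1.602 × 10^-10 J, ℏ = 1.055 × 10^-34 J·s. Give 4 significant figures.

7.157 × 10^-47 m³

Volume is [L]³ = [E]⁻³·(ℏc)³.
1 GeV⁻³ → (ℏc)³ × (1 GeV in J)⁻³ = 7.696 × 10^-48 m³.
Result: 9.30 × 7.696 × 10^-48 = 7.157 × 10^-47 m³.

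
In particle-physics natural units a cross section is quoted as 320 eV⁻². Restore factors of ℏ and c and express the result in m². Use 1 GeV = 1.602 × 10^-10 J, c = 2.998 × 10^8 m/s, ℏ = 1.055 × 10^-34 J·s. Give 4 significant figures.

1.247 × 10^-11 m²

Area is [L]² = [E]⁻²·(ℏc)²; restore (ℏc)².
1 GeV⁻² → (ℏc)² × (1 GeV in J)⁻² = 3.898 × 10^-32 m².
Convert the energy scale: 320 eV⁻² = 3.20 × 10^20 GeV⁻².
Result: 3.20 × 10^20 × 3.898 × 10^-32 = 1.247 × 10^-11 m².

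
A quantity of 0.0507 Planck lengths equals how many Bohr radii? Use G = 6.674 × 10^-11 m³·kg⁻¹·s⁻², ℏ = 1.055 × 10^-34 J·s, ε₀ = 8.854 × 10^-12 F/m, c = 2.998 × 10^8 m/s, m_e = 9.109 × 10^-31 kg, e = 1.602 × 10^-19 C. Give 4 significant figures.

1.547 × 10^-26

Planck length: ℓ_P = √(ℏG/c³) = 1.616 × 10^-35 m
Bohr radius: a₀ = 4πε₀ℏ²/(m_e e²) = 5.297 × 10^-11 m
0.0507 × 1.616 × 10^-35 / 5.297 × 10^-11 = 1.547 × 10^-26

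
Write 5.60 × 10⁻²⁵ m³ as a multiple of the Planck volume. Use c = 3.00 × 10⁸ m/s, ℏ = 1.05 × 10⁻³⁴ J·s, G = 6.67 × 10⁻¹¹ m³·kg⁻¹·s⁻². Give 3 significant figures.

Planck volume: V_P = (ℏG/c³)^(3/2) = 4.18 × 10⁻¹⁰⁵ m³.
5.60 × 10⁻²⁵ / 4.18 × 10⁻¹⁰⁵ = 1.34 × 10⁸⁰

1.34 × 10⁸⁰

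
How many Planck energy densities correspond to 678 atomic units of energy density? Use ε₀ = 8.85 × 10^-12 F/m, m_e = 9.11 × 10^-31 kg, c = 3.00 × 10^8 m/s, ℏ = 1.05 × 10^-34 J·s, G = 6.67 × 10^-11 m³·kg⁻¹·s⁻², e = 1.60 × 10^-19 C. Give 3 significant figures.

atomic unit of energy density: u_au = E_h/a₀³ = m_e⁴e¹⁰/((4πε₀)⁵ℏ⁸) = 3.01 × 10^13 J/m³
Planck energy density: u_P = c⁷/(ℏG²) = 4.68 × 10^113 J/m³
678 × 3.01 × 10^13 / 4.68 × 10^113 = 4.36 × 10^-98

4.36 × 10^-98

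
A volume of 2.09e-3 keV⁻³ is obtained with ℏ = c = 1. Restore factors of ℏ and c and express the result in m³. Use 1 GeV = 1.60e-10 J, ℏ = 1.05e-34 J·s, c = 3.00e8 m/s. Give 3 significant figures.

1.59e-32 m³

Volume is [L]³ = [E]⁻³·(ℏc)³.
1 GeV⁻³ → (ℏc)³ × (1 GeV in J)⁻³ = 7.63e-48 m³.
Convert the energy scale: 2.09e-3 keV⁻³ = 2.09e15 GeV⁻³.
Result: 2.09e15 × 7.63e-48 = 1.59e-32 m³.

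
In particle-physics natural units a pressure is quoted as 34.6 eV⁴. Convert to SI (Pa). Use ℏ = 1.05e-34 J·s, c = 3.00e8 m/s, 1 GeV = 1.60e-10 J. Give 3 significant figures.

725 Pa

Pressure is [E]/[L]³ = [E]⁴/(ℏc)³.
1 GeV⁴ → 1/(ℏc)³ × (1 GeV in J)⁴ = 2.10e37 Pa.
Convert the energy scale: 34.6 eV⁴ = 3.46e-35 GeV⁴.
Result: 3.46e-35 × 2.10e37 = 725 Pa.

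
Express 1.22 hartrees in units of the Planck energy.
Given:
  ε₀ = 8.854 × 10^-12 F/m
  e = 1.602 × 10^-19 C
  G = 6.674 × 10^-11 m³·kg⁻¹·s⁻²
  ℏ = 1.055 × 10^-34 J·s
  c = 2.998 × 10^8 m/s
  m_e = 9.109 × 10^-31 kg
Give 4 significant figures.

hartree: E_h = m_e e⁴/(4πε₀ℏ)² = 4.354 × 10^-18 J
Planck energy: E_P = √(ℏc⁵/G) = 1.957 × 10^9 J
1.22 × 4.354 × 10^-18 / 1.957 × 10^9 = 2.715 × 10^-27

2.715 × 10^-27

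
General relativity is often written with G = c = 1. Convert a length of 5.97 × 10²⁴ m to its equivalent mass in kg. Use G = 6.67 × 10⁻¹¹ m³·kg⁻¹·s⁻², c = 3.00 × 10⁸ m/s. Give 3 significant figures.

Length → mass via c²/G.
5.97 × 10²⁴ m × (c²/G) = 8.06 × 10⁵¹ kg

8.06 × 10⁵¹ kg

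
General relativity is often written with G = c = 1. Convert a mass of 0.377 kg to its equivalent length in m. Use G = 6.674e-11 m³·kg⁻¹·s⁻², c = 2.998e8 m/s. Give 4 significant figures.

In G = c = 1 units mass has dimensions of length; the conversion factor is G/c².
0.377 kg × (G/c²) = 2.799e-28 m

2.799e-28 m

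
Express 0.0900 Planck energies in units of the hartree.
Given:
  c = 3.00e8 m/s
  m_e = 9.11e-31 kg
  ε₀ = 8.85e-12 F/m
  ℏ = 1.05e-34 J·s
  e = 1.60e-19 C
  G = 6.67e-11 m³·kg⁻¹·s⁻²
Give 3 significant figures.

Planck energy: E_P = √(ℏc⁵/G) = 1.96e9 J
hartree: E_h = m_e e⁴/(4πε₀ℏ)² = 4.38e-18 J
0.0900 × 1.96e9 / 4.38e-18 = 4.02e25

4.02e25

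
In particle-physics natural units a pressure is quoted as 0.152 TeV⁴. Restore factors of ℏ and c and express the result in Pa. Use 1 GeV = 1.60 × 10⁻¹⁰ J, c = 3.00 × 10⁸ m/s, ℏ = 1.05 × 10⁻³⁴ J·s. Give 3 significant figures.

3.19 × 10⁴⁸ Pa

Pressure is [E]/[L]³ = [E]⁴/(ℏc)³.
1 GeV⁴ → 1/(ℏc)³ × (1 GeV in J)⁴ = 2.10 × 10³⁷ Pa.
Convert the energy scale: 0.152 TeV⁴ = 1.52 × 10¹¹ GeV⁴.
Result: 1.52 × 10¹¹ × 2.10 × 10³⁷ = 3.19 × 10⁴⁸ Pa.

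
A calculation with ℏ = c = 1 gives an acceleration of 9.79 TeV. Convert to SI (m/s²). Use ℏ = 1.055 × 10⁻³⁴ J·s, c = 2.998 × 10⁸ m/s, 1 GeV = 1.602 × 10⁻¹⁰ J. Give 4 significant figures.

4.457 × 10³⁶ m/s²

Acceleration is [L]/[T]² = c·[E]/ℏ.
1 GeV → c/ℏ × (1 GeV in J) = 4.552 × 10³² m/s².
Convert the energy scale: 9.79 TeV = 9.79 × 10³ GeV.
Result: 9.79 × 10³ × 4.552 × 10³² = 4.457 × 10³⁶ m/s².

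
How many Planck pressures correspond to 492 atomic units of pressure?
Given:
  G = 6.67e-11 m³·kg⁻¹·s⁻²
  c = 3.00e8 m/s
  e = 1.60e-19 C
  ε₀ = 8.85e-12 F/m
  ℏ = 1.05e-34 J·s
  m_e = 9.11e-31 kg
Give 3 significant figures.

atomic unit of pressure: P_au = E_h/a₀³ = m_e⁴e¹⁰/((4πε₀)⁵ℏ⁸) = 3.01e13 Pa
Planck pressure: p_P = c⁷/(ℏG²) = 4.68e113 Pa
492 × 3.01e13 / 4.68e113 = 3.17e-98

3.17e-98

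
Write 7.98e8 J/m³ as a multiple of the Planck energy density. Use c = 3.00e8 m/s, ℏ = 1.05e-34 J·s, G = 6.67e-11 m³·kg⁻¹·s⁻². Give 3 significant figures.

1.70e-105

Planck energy density: u_P = c⁷/(ℏG²) = 4.68e113 J/m³.
7.98e8 / 4.68e113 = 1.70e-105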